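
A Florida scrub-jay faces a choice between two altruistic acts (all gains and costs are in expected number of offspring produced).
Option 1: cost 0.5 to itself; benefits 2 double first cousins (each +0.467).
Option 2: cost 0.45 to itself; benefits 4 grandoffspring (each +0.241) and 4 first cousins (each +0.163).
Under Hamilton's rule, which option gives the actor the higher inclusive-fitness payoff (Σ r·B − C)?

Option 2

Option 1: r to a double first cousin = 0.25.
Option 1: Σ r·B − C = (2·0.25·0.467) − 0.5 = -0.2665.
Option 2: r to a grandoffspring = 0.25.
Option 2: r to a first cousin = 0.125.
Option 2: Σ r·B − C = (4·0.25·0.241 + 4·0.125·0.163) − 0.45 = -0.1275.
Option 2 has the higher net inclusive-fitness payoff.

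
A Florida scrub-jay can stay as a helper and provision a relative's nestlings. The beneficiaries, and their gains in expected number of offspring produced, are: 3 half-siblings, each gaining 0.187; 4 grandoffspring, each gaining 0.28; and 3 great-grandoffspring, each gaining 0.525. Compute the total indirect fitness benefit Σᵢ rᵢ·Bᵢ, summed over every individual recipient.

r to a half-sibling = 1/4 (half-sibs share one parent — one path of length 2: r = (1/2)^2 = 1/4).
r to a grandoffspring = 0.25 (two parent–offspring links: r = (1/2)^2 = 1/4).
r to a great-grandoffspring = 0.125 (three parent–offspring links: r = (1/2)^3 = 1/8).
Summing one r·B term per recipient: 3·0.25·0.187 + 4·0.25·0.28 + 3·0.125·0.525 = 0.617125.

0.617125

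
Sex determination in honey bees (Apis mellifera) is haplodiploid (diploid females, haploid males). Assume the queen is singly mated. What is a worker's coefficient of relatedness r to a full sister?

Haplodiploid full sisters inherit their father's entire haploid genome identically (contributing 1/2) and on average half of their mother's contribution (1/2 · 1/2 = 1/4); r = 1/2 + 1/4 = 3/4.

0.75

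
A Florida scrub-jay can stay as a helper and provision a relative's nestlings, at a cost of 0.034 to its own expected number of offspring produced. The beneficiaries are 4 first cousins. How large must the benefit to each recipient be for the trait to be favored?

0.068

r to a first cousin = 0.125 (first cousins share one grandparent pair — two paths of length 4: r = 2·(1/2)^4 = 1/8).
Hamilton's rule with n recipients of equal r: n·r·B > C, so B > C/(n·r) = 0.034/(4·0.125) = 0.068.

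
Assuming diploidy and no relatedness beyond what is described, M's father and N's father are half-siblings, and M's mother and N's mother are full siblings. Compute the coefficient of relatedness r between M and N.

0.1875

Independent pedigree routes through distinct common ancestors add.
M and N are related in two ways: half first cousins through their fathers (r = 1/16) and first cousins through their mothers (r = 1/8).
r = 1/16 + 1/8 = 0.1875.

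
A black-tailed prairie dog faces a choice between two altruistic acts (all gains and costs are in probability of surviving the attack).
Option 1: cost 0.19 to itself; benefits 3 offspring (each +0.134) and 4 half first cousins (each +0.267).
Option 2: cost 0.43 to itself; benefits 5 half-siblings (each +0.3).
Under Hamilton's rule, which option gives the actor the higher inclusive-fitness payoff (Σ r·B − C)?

Option 1: r to an offspring = 0.5.
Option 1: r to a half first cousin = 0.0625.
Option 1: Σ r·B − C = (3·0.5·0.134 + 4·0.0625·0.267) − 0.19 = 0.07775.
Option 2: r to a half-sibling = 0.25.
Option 2: Σ r·B − C = (5·0.25·0.3) − 0.43 = -0.055.
Option 1 has the higher net inclusive-fitness payoff.

Option 1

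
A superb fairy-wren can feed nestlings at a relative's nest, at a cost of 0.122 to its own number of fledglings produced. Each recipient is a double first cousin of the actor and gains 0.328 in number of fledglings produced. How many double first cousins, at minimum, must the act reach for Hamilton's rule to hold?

2

r to a double first cousin = 1/4 (double first cousins share both grandparent pairs — four paths of length 4: r = 4·(1/2)^4 = 1/4).
Hamilton's rule: n·r·B > C  ⇒  n > C/(r·B) = 0.122/(0.25·0.328) = 1.488.
The smallest integer exceeding 1.488 is 2.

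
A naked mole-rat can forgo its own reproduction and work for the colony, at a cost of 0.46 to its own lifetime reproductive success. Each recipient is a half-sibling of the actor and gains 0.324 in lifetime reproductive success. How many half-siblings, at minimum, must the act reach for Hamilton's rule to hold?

6

r to a half-sibling = 1/4 (half-sibs share one parent — one path of length 2: r = (1/2)^2 = 1/4).
Hamilton's rule: n·r·B > C  ⇒  n > C/(r·B) = 0.46/(0.25·0.324) = 5.679.
The smallest integer exceeding 5.679 is 6.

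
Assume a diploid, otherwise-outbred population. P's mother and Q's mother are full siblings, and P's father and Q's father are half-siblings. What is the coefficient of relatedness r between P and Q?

0.1875

Relatedness sums over independent paths through distinct common ancestors.
P and Q are related in two ways: first cousins through their mothers (r = 1/8) and half first cousins through their fathers (r = 1/16).
r = 1/8 + 1/16 = 0.1875.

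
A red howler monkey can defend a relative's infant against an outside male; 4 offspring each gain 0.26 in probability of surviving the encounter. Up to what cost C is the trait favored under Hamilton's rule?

r to an offspring = 1/2 (one parent–offspring link: r = (1/2)^1 = 1/2).
Hamilton's rule: n·r·B > C, so the trait is favored while C < n·r·B = 4·0.5·0.26 = 0.52.

0.52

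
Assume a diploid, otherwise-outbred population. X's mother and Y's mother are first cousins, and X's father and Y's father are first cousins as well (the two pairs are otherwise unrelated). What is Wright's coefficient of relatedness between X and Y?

With two independent routes of shared ancestry, r is the sum of the two contributions.
X and Y are related in two ways: second cousins through their mothers (r = 1/32) and second cousins through their fathers (r = 1/32).
r = 1/32 + 1/32 = 0.0625.

0.0625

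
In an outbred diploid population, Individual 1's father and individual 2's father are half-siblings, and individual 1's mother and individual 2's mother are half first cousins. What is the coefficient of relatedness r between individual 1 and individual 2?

Independent pedigree routes through distinct common ancestors add.
Individual 1 and individual 2 are related in two ways: half first cousins through their fathers (r = 1/16) and half second cousins through their mothers (r = 1/64).
r = 1/16 + 1/64 = 5/64 = 0.078125.

0.078125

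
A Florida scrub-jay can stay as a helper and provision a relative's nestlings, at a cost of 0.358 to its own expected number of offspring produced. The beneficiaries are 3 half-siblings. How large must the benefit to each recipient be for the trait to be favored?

r to a half-sibling = 0.25 (half-sibs share one parent — one path of length 2: r = (1/2)^2 = 1/4).
Hamilton's rule with n recipients of equal r: n·r·B > C, so B > C/(n·r) = 0.358/(3·0.25) = 0.4773.

0.4773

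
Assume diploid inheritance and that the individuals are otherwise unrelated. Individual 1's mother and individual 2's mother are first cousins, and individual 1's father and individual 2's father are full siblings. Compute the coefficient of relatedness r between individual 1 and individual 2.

0.15625

Independent pedigree routes through distinct common ancestors add.
Individual 1 and individual 2 are related in two ways: second cousins through their mothers (r = 1/32) and first cousins through their fathers (r = 1/8).
r = 1/32 + 1/8 = 0.15625.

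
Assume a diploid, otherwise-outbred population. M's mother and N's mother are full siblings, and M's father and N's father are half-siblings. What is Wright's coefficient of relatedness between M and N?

Wright's path rule: contributions from independent ancestry routes add.
M and N are related in two ways: first cousins through their mothers (r = 1/8) and half first cousins through their fathers (r = 1/16).
r = 1/8 + 1/16 = 3/16 = 0.1875.

0.1875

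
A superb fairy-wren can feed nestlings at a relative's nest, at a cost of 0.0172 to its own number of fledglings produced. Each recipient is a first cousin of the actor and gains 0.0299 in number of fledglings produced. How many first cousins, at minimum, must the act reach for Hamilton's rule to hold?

5

r to a first cousin = 0.125 (first cousins share one grandparent pair — two paths of length 4: r = 2·(1/2)^4 = 1/8).
Hamilton's rule: n·r·B > C  ⇒  n > C/(r·B) = 0.0172/(0.125·0.0299) = 4.602.
The smallest integer exceeding 4.602 is 5.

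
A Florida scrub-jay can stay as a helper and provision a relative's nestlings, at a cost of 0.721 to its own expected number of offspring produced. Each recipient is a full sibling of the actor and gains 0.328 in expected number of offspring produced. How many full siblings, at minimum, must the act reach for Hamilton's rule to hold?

r to a full sibling = 1/2 (full sibs share both parents — two paths of length 2: r = 2·(1/2)^2 = 1/2).
Hamilton's rule: n·r·B > C  ⇒  n > C/(r·B) = 0.721/(0.5·0.328) = 4.396.
The smallest integer exceeding 4.396 is 5.

5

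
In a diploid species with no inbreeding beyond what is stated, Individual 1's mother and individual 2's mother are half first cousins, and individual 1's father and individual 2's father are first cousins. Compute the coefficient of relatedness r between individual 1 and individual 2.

With two independent routes of shared ancestry, r is the sum of the two contributions.
Individual 1 and individual 2 are related in two ways: half second cousins through their mothers (r = 1/64) and second cousins through their fathers (r = 1/32).
r = 1/64 + 1/32 = 0.046875.

0.046875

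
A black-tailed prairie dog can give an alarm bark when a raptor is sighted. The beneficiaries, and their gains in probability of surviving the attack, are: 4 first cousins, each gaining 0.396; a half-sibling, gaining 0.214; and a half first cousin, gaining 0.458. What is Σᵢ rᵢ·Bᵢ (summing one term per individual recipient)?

0.280125

r to a first cousin = 1/8 (first cousins share one grandparent pair — two paths of length 4: r = 2·(1/2)^4 = 1/8).
r to a half-sibling = 1/4 (half-sibs share one parent — one path of length 2: r = (1/2)^2 = 1/4).
r to a half first cousin = 0.0625 (half first cousins share one grandparent — one path of length 4: r = (1/2)^4 = 1/16).
Summing one r·B term per recipient: 4·0.125·0.396 + 1·0.25·0.214 + 1·0.0625·0.458 = 0.280125.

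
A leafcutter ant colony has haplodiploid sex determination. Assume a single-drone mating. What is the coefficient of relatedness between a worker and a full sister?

Haplodiploid full sisters inherit their father's entire haploid genome identically (contributing 1/2) and on average half of their mother's contribution (1/2 · 1/2 = 1/4); r = 1/2 + 1/4 = 3/4.

0.75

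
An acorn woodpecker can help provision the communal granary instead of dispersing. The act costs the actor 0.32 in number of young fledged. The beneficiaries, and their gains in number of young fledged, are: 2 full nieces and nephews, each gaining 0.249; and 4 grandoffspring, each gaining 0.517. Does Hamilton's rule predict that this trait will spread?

Yes

Hamilton's rule: the trait is favored when the sum of r·B over every recipient exceeds the actor's cost C.
r to a full niece or nephew = 0.25 (full aunt/uncle↔niece/nephew: two paths of length 3 through the shared grandparent pair: r = 2·(1/2)^3 = 1/4).
r to a grandoffspring = 0.25 (two parent–offspring links: r = (1/2)^2 = 1/4).
Summing one r·B term per recipient: 2·0.25·0.249 + 4·0.25·0.517 = 0.6415.
0.6415 > 0.32: the indirect benefit exceeds the cost.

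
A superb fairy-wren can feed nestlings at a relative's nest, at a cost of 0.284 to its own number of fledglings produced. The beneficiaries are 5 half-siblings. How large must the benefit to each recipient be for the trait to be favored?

0.2272

r to a half-sibling = 0.25 (half-sibs share one parent — one path of length 2: r = (1/2)^2 = 1/4).
Hamilton's rule with n recipients of equal r: n·r·B > C, so B > C/(n·r) = 0.284/(5·0.25) = 0.2272.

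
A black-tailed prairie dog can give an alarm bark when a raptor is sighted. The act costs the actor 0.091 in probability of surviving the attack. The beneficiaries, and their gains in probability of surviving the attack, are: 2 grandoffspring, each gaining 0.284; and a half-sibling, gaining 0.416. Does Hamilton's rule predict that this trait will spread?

Hamilton's rule: the trait is favored when the sum of r·B over every recipient exceeds the actor's cost C.
r to a grandoffspring = 1/4 (two parent–offspring links: r = (1/2)^2 = 1/4).
r to a half-sibling = 0.25 (half-sibs share one parent — one path of length 2: r = (1/2)^2 = 1/4).
Summing one r·B term per recipient: 2·0.25·0.284 + 1·0.25·0.416 = 0.246.
0.246 > 0.091: the indirect benefit exceeds the cost.

Yes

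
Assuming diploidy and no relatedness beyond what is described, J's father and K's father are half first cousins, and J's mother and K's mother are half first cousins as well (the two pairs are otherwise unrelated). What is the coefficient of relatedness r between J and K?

Wright's path rule: contributions from independent ancestry routes add.
J and K are related in two ways: half second cousins through their fathers (r = 1/64) and half second cousins through their mothers (r = 1/64).
r = 1/64 + 1/64 = 1/32 = 0.03125.

0.03125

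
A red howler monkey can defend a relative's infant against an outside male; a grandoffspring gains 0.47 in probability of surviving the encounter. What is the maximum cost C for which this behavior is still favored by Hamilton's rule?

r to a grandoffspring = 1/4 (two parent–offspring links: r = (1/2)^2 = 1/4).
Hamilton's rule: n·r·B > C, so the trait is favored while C < n·r·B = 1·0.25·0.47 = 0.1175.

0.1175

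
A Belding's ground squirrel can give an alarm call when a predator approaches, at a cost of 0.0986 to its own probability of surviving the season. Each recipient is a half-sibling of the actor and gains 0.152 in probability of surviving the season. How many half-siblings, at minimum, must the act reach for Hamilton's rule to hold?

3

r to a half-sibling = 1/4 (half-sibs share one parent — one path of length 2: r = (1/2)^2 = 1/4).
Hamilton's rule: n·r·B > C  ⇒  n > C/(r·B) = 0.0986/(0.25·0.152) = 2.595.
The smallest integer exceeding 2.595 is 3.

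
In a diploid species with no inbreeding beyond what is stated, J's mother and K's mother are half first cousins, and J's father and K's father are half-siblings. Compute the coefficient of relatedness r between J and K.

Independent pedigree routes through distinct common ancestors add.
J and K are related in two ways: half second cousins through their mothers (r = 1/64) and half first cousins through their fathers (r = 1/16).
r = 1/64 + 1/16 = 0.078125.

0.078125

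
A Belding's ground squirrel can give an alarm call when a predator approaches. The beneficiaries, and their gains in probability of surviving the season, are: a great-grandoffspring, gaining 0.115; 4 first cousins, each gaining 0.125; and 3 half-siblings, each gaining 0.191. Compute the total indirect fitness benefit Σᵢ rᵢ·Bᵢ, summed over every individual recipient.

r to a great-grandoffspring = 1/8 (three parent–offspring links: r = (1/2)^3 = 1/8).
r to a first cousin = 1/8 (first cousins share one grandparent pair — two paths of length 4: r = 2·(1/2)^4 = 1/8).
r to a half-sibling = 1/4 (half-sibs share one parent — one path of length 2: r = (1/2)^2 = 1/4).
Summing one r·B term per recipient: 1·0.125·0.115 + 4·0.125·0.125 + 3·0.25·0.191 = 0.220125.

0.220125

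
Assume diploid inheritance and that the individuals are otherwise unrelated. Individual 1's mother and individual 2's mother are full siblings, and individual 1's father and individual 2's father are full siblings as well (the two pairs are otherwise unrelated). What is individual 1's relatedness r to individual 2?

With two independent routes of shared ancestry, r is the sum of the two contributions.
Individual 1 and individual 2 are related in two ways: first cousins through their mothers (r = 1/8) and first cousins through their fathers (r = 1/8) — i.e. double first cousins.
r = 1/8 + 1/8 = 0.25.

0.25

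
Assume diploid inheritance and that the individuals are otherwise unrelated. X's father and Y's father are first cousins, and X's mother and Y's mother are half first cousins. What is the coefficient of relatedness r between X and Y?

Independent pedigree routes through distinct common ancestors add.
X and Y are related in two ways: second cousins through their fathers (r = 1/32) and half second cousins through their mothers (r = 1/64).
r = 1/32 + 1/64 = 0.046875.

0.046875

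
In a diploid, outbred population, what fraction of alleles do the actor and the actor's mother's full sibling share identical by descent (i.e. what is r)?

0.25

Each parent–offspring link contributes a factor of 1/2, and independent paths through distinct common ancestors add.
Full aunt/uncle↔niece/nephew: two paths of length 3 through the shared grandparent pair: r = 2·(1/2)^3 = 1/4.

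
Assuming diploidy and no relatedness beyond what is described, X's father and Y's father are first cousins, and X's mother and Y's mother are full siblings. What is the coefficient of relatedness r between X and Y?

0.15625

Independent pedigree routes through distinct common ancestors add.
X and Y are related in two ways: second cousins through their fathers (r = 1/32) and first cousins through their mothers (r = 1/8).
r = 1/32 + 1/8 = 0.15625.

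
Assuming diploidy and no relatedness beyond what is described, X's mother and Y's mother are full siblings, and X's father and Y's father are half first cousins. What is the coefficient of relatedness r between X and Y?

Independent pedigree routes through distinct common ancestors add.
X and Y are related in two ways: first cousins through their mothers (r = 1/8) and half second cousins through their fathers (r = 1/64).
r = 1/8 + 1/64 = 9/64 = 0.140625.

0.140625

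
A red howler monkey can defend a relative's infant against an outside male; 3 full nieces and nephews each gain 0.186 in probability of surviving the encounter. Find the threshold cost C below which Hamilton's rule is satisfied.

0.1395

r to a full niece or nephew = 0.25 (full aunt/uncle↔niece/nephew: two paths of length 3 through the shared grandparent pair: r = 2·(1/2)^3 = 1/4).
Hamilton's rule: n·r·B > C, so the trait is favored while C < n·r·B = 3·0.25·0.186 = 0.1395.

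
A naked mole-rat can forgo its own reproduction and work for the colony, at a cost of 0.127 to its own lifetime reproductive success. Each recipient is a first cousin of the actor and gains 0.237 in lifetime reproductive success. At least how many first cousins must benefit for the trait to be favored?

r to a first cousin = 0.125 (first cousins share one grandparent pair — two paths of length 4: r = 2·(1/2)^4 = 1/8).
Hamilton's rule: n·r·B > C  ⇒  n > C/(r·B) = 0.127/(0.125·0.237) = 4.287.
The smallest integer exceeding 4.287 is 5.

5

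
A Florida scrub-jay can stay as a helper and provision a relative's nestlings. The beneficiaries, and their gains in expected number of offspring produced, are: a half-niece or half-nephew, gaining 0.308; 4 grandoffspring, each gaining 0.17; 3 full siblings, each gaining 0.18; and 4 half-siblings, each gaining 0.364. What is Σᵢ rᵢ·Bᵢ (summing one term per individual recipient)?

r to a half-niece or half-nephew = 1/8 (half-aunt/uncle↔niece/nephew: one path of length 3: r = (1/2)^3 = 1/8).
r to a grandoffspring = 1/4 (two parent–offspring links: r = (1/2)^2 = 1/4).
r to a full sibling = 1/2 (full sibs share both parents — two paths of length 2: r = 2·(1/2)^2 = 1/2).
r to a half-sibling = 0.25 (half-sibs share one parent — one path of length 2: r = (1/2)^2 = 1/4).
Summing one r·B term per recipient: 1·0.125·0.308 + 4·0.25·0.17 + 3·0.5·0.18 + 4·0.25·0.364 = 0.8425.

0.8425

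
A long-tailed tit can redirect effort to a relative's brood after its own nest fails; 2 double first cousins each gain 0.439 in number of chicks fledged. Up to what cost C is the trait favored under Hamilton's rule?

0.2195

r to a double first cousin = 0.25 (double first cousins share both grandparent pairs — four paths of length 4: r = 4·(1/2)^4 = 1/4).
Hamilton's rule: n·r·B > C, so the trait is favored while C < n·r·B = 2·0.25·0.439 = 0.2195.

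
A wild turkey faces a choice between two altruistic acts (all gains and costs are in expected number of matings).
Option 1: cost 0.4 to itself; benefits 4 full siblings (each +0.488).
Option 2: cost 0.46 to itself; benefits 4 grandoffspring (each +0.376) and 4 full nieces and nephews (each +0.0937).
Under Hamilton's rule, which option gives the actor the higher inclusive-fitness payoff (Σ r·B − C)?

Option 1

Option 1: r to a full sibling = 0.5.
Option 1: Σ r·B − C = (4·0.5·0.488) − 0.4 = 0.576.
Option 2: r to a grandoffspring = 0.25.
Option 2: r to a full niece or nephew = 0.25.
Option 2: Σ r·B − C = (4·0.25·0.376 + 4·0.25·0.0937) − 0.46 = 0.0097.
Option 1 has the higher net inclusive-fitness payoff.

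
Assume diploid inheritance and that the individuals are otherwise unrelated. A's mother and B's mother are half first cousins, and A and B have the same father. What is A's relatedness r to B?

With two independent routes of shared ancestry, r is the sum of the two contributions.
A and B are related in two ways: half second cousins through their mothers (r = 1/64) and half-sibs through their shared father (r = 1/4).
r = 1/64 + 1/4 = 0.265625.

0.265625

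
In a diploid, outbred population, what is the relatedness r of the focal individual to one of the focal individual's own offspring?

0.5

Each parent–offspring link contributes a factor of 1/2, and independent paths through distinct common ancestors add.
One parent–offspring link: r = (1/2)^1 = 1/2.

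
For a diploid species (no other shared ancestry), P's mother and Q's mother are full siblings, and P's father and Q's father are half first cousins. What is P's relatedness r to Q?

Wright's path rule: contributions from independent ancestry routes add.
P and Q are related in two ways: first cousins through their mothers (r = 1/8) and half second cousins through their fathers (r = 1/64).
r = 1/8 + 1/64 = 9/64 = 0.140625.

0.140625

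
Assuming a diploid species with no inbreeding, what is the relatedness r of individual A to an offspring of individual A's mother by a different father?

Each parent–offspring link contributes a factor of 1/2, and independent paths through distinct common ancestors add.
Half-sibs share one parent — one path of length 2: r = (1/2)^2 = 1/4.

0.25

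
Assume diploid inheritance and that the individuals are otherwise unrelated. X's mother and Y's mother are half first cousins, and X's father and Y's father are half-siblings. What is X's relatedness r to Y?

0.078125

With two independent routes of shared ancestry, r is the sum of the two contributions.
X and Y are related in two ways: half second cousins through their mothers (r = 1/64) and half first cousins through their fathers (r = 1/16).
r = 1/64 + 1/16 = 0.078125.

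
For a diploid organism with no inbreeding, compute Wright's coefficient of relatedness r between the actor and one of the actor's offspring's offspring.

Each parent–offspring link contributes a factor of 1/2, and independent paths through distinct common ancestors add.
Two parent–offspring links: r = (1/2)^2 = 1/4.

0.25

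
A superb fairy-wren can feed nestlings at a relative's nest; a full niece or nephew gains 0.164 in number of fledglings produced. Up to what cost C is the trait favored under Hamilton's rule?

0.041

r to a full niece or nephew = 0.25 (full aunt/uncle↔niece/nephew: two paths of length 3 through the shared grandparent pair: r = 2·(1/2)^3 = 1/4).
Hamilton's rule: n·r·B > C, so the trait is favored while C < n·r·B = 1·0.25·0.164 = 0.041.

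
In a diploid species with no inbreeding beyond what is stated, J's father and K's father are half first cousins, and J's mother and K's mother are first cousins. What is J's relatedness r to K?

Wright's path rule: contributions from independent ancestry routes add.
J and K are related in two ways: half second cousins through their fathers (r = 1/64) and second cousins through their mothers (r = 1/32).
r = 1/64 + 1/32 = 0.046875.

0.046875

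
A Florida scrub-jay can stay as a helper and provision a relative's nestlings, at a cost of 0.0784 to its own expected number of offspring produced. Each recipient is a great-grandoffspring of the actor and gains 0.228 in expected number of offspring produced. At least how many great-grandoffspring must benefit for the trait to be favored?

r to a great-grandoffspring = 0.125 (three parent–offspring links: r = (1/2)^3 = 1/8).
Hamilton's rule: n·r·B > C  ⇒  n > C/(r·B) = 0.0784/(0.125·0.228) = 2.751.
The smallest integer exceeding 2.751 is 3.

3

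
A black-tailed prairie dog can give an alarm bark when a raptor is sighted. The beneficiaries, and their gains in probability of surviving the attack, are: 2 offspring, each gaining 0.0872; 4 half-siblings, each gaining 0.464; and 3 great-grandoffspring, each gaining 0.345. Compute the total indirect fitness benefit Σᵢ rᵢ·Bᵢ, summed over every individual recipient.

0.680575

r to an offspring = 1/2 (one parent–offspring link: r = (1/2)^1 = 1/2).
r to a half-sibling = 1/4 (half-sibs share one parent — one path of length 2: r = (1/2)^2 = 1/4).
r to a great-grandoffspring = 0.125 (three parent–offspring links: r = (1/2)^3 = 1/8).
Summing one r·B term per recipient: 2·0.5·0.0872 + 4·0.25·0.464 + 3·0.125·0.345 = 0.680575.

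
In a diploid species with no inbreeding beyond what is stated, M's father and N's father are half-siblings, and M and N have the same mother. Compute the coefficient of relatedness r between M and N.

0.3125

Relatedness sums over independent paths through distinct common ancestors.
M and N are related in two ways: half first cousins through their fathers (r = 1/16) and half-sibs through their shared mother (r = 1/4).
r = 1/16 + 1/4 = 5/16 = 0.3125.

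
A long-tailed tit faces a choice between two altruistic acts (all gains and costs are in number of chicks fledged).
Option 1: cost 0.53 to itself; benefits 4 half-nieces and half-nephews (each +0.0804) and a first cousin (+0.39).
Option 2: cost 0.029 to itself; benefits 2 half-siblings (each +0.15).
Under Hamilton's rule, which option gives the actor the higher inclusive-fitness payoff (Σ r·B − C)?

Option 1: r to a half-niece or half-nephew = 0.125.
Option 1: r to a first cousin = 0.125.
Option 1: Σ r·B − C = (4·0.125·0.0804 + 1·0.125·0.39) − 0.53 = -0.44105.
Option 2: r to a half-sibling = 0.25.
Option 2: Σ r·B − C = (2·0.25·0.15) − 0.029 = 0.046.
Option 2 has the higher net inclusive-fitness payoff.

Option 2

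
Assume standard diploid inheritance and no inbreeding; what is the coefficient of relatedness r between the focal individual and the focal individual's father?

0.5

Each parent–offspring link contributes a factor of 1/2, and independent paths through distinct common ancestors add.
One parent–offspring link: r = (1/2)^1 = 1/2.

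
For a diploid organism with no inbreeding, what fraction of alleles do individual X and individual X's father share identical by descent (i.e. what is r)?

0.5

Each parent–offspring link contributes a factor of 1/2, and independent paths through distinct common ancestors add.
One parent–offspring link: r = (1/2)^1 = 1/2.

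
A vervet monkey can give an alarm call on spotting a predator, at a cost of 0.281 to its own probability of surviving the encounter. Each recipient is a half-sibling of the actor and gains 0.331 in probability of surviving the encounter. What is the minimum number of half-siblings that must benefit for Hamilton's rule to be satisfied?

r to a half-sibling = 1/4 (half-sibs share one parent — one path of length 2: r = (1/2)^2 = 1/4).
Hamilton's rule: n·r·B > C  ⇒  n > C/(r·B) = 0.281/(0.25·0.331) = 3.396.
The smallest integer exceeding 3.396 is 4.

4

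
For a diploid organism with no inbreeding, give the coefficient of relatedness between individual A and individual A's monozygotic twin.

1

Each parent–offspring link contributes a factor of 1/2, and independent paths through distinct common ancestors add.
Monozygotic twins share every allele identical by descent: r = 1.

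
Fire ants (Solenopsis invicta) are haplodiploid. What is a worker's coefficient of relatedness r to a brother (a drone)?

Her haploid brother carries none of their father's genes and a random half of their mother's genome; that half matches the maternal half of her own genome with probability 1/2: r = 1/2 · 1/2 = 1/4.

0.25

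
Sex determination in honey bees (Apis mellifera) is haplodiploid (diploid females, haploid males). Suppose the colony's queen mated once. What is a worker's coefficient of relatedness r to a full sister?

0.75

Haplodiploid full sisters inherit their father's entire haploid genome identically (contributing 1/2) and on average half of their mother's contribution (1/2 · 1/2 = 1/4); r = 1/2 + 1/4 = 3/4.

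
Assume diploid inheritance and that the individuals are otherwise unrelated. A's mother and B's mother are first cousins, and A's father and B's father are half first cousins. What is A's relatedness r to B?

Relatedness sums over independent paths through distinct common ancestors.
A and B are related in two ways: second cousins through their mothers (r = 1/32) and half second cousins through their fathers (r = 1/64).
r = 1/32 + 1/64 = 0.046875.

0.046875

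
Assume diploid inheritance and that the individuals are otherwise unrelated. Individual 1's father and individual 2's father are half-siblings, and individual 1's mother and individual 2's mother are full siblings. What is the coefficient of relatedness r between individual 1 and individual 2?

Independent pedigree routes through distinct common ancestors add.
Individual 1 and individual 2 are related in two ways: half first cousins through their fathers (r = 1/16) and first cousins through their mothers (r = 1/8).
r = 1/16 + 1/8 = 3/16 = 0.1875.

0.1875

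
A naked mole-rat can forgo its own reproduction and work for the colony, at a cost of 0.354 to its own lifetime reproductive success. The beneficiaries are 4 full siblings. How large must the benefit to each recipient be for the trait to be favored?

r to a full sibling = 0.5 (full sibs share both parents — two paths of length 2: r = 2·(1/2)^2 = 1/2).
Hamilton's rule with n recipients of equal r: n·r·B > C, so B > C/(n·r) = 0.354/(4·0.5) = 0.177.

0.177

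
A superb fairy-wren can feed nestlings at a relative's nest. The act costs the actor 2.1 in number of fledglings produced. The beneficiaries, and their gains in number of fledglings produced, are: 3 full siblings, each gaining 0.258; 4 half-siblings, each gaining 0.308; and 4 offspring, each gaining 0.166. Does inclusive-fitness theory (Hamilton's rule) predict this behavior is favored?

No

Hamilton's rule: the trait is favored when the sum of r·B over every recipient exceeds the actor's cost C.
r to a full sibling = 1/2 (full sibs share both parents — two paths of length 2: r = 2·(1/2)^2 = 1/2).
r to a half-sibling = 1/4 (half-sibs share one parent — one path of length 2: r = (1/2)^2 = 1/4).
r to an offspring = 0.5 (one parent–offspring link: r = (1/2)^1 = 1/2).
Summing one r·B term per recipient: 3·0.5·0.258 + 4·0.25·0.308 + 4·0.5·0.166 = 1.027.
1.027 < 2.1: the indirect benefit is less than the cost.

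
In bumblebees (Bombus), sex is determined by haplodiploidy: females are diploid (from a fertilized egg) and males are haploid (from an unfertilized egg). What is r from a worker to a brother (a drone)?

Her haploid brother carries none of their father's genes and a random half of their mother's genome; that half matches the maternal half of her own genome with probability 1/2: r = 1/2 · 1/2 = 1/4.

0.25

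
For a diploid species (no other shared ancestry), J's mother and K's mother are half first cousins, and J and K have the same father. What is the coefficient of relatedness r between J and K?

Relatedness sums over independent paths through distinct common ancestors.
J and K are related in two ways: half second cousins through their mothers (r = 1/64) and half-sibs through their shared father (r = 1/4).
r = 1/64 + 1/4 = 0.265625.

0.265625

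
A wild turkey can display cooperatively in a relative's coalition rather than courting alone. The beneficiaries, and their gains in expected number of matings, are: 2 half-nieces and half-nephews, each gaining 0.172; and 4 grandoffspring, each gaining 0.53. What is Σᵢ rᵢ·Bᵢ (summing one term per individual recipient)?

r to a half-niece or half-nephew = 1/8 (half-aunt/uncle↔niece/nephew: one path of length 3: r = (1/2)^3 = 1/8).
r to a grandoffspring = 0.25 (two parent–offspring links: r = (1/2)^2 = 1/4).
Summing one r·B term per recipient: 2·0.125·0.172 + 4·0.25·0.53 = 0.573.

0.573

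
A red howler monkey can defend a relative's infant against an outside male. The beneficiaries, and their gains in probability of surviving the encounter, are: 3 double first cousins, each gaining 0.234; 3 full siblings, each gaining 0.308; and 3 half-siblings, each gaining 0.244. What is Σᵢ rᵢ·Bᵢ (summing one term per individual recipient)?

0.8205

r to a double first cousin = 1/4 (double first cousins share both grandparent pairs — four paths of length 4: r = 4·(1/2)^4 = 1/4).
r to a full sibling = 1/2 (full sibs share both parents — two paths of length 2: r = 2·(1/2)^2 = 1/2).
r to a half-sibling = 0.25 (half-sibs share one parent — one path of length 2: r = (1/2)^2 = 1/4).
Summing one r·B term per recipient: 3·0.25·0.234 + 3·0.5·0.308 + 3·0.25·0.244 = 0.8205.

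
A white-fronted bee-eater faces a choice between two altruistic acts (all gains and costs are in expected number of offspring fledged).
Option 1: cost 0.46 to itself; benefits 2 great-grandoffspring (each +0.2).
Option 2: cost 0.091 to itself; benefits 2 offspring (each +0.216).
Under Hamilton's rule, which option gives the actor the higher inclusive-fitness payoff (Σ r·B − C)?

Option 1: r to a great-grandoffspring = 0.125.
Option 1: Σ r·B − C = (2·0.125·0.2) − 0.46 = -0.41.
Option 2: r to an offspring = 0.5.
Option 2: Σ r·B − C = (2·0.5·0.216) − 0.091 = 0.125.
Option 2 has the higher net inclusive-fitness payoff.

Option 2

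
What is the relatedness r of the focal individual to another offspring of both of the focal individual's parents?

0.5

Each parent–offspring link contributes a factor of 1/2, and independent paths through distinct common ancestors add.
Full sibs share both parents — two paths of length 2: r = 2·(1/2)^2 = 1/2.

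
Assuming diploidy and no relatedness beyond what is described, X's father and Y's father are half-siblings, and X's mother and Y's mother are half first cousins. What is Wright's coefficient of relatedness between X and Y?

With two independent routes of shared ancestry, r is the sum of the two contributions.
X and Y are related in two ways: half first cousins through their fathers (r = 1/16) and half second cousins through their mothers (r = 1/64).
r = 1/16 + 1/64 = 0.078125.

0.078125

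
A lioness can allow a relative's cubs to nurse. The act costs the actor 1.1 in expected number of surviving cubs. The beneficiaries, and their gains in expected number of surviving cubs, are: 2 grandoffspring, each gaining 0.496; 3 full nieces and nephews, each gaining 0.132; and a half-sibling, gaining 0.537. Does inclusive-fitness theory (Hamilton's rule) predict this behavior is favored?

No

Hamilton's rule: the trait is favored when the sum of r·B over every recipient exceeds the actor's cost C.
r to a grandoffspring = 0.25 (two parent–offspring links: r = (1/2)^2 = 1/4).
r to a full niece or nephew = 0.25 (full aunt/uncle↔niece/nephew: two paths of length 3 through the shared grandparent pair: r = 2·(1/2)^3 = 1/4).
r to a half-sibling = 1/4 (half-sibs share one parent — one path of length 2: r = (1/2)^2 = 1/4).
Summing one r·B term per recipient: 2·0.25·0.496 + 3·0.25·0.132 + 1·0.25·0.537 = 0.48125.
0.48125 < 1.1: the indirect benefit is less than the cost.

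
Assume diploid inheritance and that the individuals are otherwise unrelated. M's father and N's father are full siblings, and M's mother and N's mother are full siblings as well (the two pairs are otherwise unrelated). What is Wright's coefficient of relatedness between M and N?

Independent pedigree routes through distinct common ancestors add.
M and N are related in two ways: first cousins through their fathers (r = 1/8) and first cousins through their mothers (r = 1/8) — i.e. double first cousins.
r = 1/8 + 1/8 = 1/4 = 0.25.

0.25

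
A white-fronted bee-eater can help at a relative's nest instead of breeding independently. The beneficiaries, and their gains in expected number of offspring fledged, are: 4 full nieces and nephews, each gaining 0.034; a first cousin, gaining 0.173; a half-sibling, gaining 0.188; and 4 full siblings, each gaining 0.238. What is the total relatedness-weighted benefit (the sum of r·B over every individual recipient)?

r to a full niece or nephew = 1/4 (full aunt/uncle↔niece/nephew: two paths of length 3 through the shared grandparent pair: r = 2·(1/2)^3 = 1/4).
r to a first cousin = 0.125 (first cousins share one grandparent pair — two paths of length 4: r = 2·(1/2)^4 = 1/8).
r to a half-sibling = 0.25 (half-sibs share one parent — one path of length 2: r = (1/2)^2 = 1/4).
r to a full sibling = 0.5 (full sibs share both parents — two paths of length 2: r = 2·(1/2)^2 = 1/2).
Summing one r·B term per recipient: 4·0.25·0.034 + 1·0.125·0.173 + 1·0.25·0.188 + 4·0.5·0.238 = 0.578625.

0.578625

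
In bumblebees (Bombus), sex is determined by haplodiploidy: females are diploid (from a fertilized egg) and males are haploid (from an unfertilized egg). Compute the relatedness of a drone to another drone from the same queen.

0.5

Haploid brothers each carry a random half of the queen's diploid genome, so on average they share half: r = 1/2.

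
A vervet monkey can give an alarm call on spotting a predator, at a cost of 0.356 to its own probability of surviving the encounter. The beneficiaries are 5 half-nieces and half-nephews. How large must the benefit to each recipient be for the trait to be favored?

r to a half-niece or half-nephew = 0.125 (half-aunt/uncle↔niece/nephew: one path of length 3: r = (1/2)^3 = 1/8).
Hamilton's rule with n recipients of equal r: n·r·B > C, so B > C/(n·r) = 0.356/(5·0.125) = 0.5696.

0.5696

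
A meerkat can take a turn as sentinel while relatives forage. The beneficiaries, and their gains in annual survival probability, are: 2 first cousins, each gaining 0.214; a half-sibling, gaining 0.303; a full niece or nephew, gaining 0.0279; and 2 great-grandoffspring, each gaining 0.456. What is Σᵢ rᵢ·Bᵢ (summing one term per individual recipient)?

0.250225

r to a first cousin = 0.125 (first cousins share one grandparent pair — two paths of length 4: r = 2·(1/2)^4 = 1/8).
r to a half-sibling = 1/4 (half-sibs share one parent — one path of length 2: r = (1/2)^2 = 1/4).
r to a full niece or nephew = 1/4 (full aunt/uncle↔niece/nephew: two paths of length 3 through the shared grandparent pair: r = 2·(1/2)^3 = 1/4).
r to a great-grandoffspring = 1/8 (three parent–offspring links: r = (1/2)^3 = 1/8).
Summing one r·B term per recipient: 2·0.125·0.214 + 1·0.25·0.303 + 1·0.25·0.0279 + 2·0.125·0.456 = 0.250225.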